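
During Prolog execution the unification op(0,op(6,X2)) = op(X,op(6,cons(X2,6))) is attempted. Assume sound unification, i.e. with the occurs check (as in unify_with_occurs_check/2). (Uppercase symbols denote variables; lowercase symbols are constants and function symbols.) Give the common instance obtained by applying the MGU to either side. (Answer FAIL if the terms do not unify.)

Decompose op/2: 0 = X,  op(6,X2) = op(6,cons(X2,6)).
Bind X := 0; no other remaining equation mentions X.
Decompose op/2: 6 = 6,  X2 = cons(X2,6).
Delete trivial equation 6 = 6.
Occurs check fails: X2 occurs in cons(X2,6); the equation X2 = cons(X2,6) has no finite solution.

FAIL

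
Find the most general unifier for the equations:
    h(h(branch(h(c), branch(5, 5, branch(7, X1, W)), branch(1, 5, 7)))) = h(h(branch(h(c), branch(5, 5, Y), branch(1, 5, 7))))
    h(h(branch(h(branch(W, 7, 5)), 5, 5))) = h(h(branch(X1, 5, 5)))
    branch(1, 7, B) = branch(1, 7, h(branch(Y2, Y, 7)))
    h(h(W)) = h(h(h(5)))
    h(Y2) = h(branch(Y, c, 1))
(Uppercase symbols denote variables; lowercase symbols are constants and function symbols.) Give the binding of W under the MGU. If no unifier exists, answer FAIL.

Decompose h/1: h(branch(h(c), branch(5, 5, branch(7, X1, W)), branch(1, 5, 7))) = h(branch(h(c), branch(5, 5, Y), branch(1, 5, 7))).
Decompose h/1: branch(h(c), branch(5, 5, branch(7, X1, W)), branch(1, 5, 7)) = branch(h(c), branch(5, 5, Y), branch(1, 5, 7)).
Decompose branch/3: h(c) = h(c),  branch(5, 5, branch(7, X1, W)) = branch(5, 5, Y),  branch(1, 5, 7) = branch(1, 5, 7).
Delete trivial equation h(c) = h(c).
Decompose branch/3: 5 = 5,  5 = 5,  branch(7, X1, W) = Y.
Delete trivial equation 5 = 5.
Delete trivial equation 5 = 5.
Bind Y := branch(7, X1, W); substituting into the 2 remaining equations that mention Y gives: branch(1, 7, B) = branch(1, 7, h(branch(Y2, branch(7, X1, W), 7))),  h(Y2) = h(branch(branch(7, X1, W), c, 1)).
Delete trivial equation branch(1, 5, 7) = branch(1, 5, 7).
Decompose h/1: h(branch(h(branch(W, 7, 5)), 5, 5)) = h(branch(X1, 5, 5)).
Decompose h/1: branch(h(branch(W, 7, 5)), 5, 5) = branch(X1, 5, 5).
Decompose branch/3: h(branch(W, 7, 5)) = X1,  5 = 5,  5 = 5.
Bind X1 := h(branch(W, 7, 5)); substituting into the 2 remaining equations that mention X1 gives: branch(1, 7, B) = branch(1, 7, h(branch(Y2, branch(7, h(branch(W, 7, 5)), W), 7))),  h(Y2) = h(branch(branch(7, h(branch(W, 7, 5)), W), c, 1)). Substituting into the earlier binding gives Y := branch(7, h(branch(W, 7, 5)), W).
Delete trivial equation 5 = 5.
Delete trivial equation 5 = 5.
Decompose branch/3: 1 = 1,  7 = 7,  B = h(branch(Y2, branch(7, h(branch(W, 7, 5)), W), 7)).
Delete trivial equation 1 = 1.
Delete trivial equation 7 = 7.
Bind B := h(branch(Y2, branch(7, h(branch(W, 7, 5)), W), 7)); no other remaining equation mentions B.
Decompose h/1: h(W) = h(h(5)).
Decompose h/1: W = h(5).
Bind W := h(5); substituting into the remaining equation gives: h(Y2) = h(branch(branch(7, h(branch(h(5), 7, 5)), h(5)), c, 1)). Substituting into the earlier bindings gives Y := branch(7, h(branch(h(5), 7, 5)), h(5)), X1 := h(branch(h(5), 7, 5)), B := h(branch(Y2, branch(7, h(branch(h(5), 7, 5)), h(5)), 7)).
Decompose h/1: Y2 = branch(branch(7, h(branch(h(5), 7, 5)), h(5)), c, 1).
Bind Y2 := branch(branch(7, h(branch(h(5), 7, 5)), h(5)), c, 1). Substituting into the earlier binding gives B := h(branch(branch(branch(7, h(branch(h(5), 7, 5)), h(5)), c, 1), branch(7, h(branch(h(5), 7, 5)), h(5)), 7)).
MGU = { Y := branch(7, h(branch(h(5), 7, 5)), h(5)), X1 := h(branch(h(5), 7, 5)), B := h(branch(branch(branch(7, h(branch(h(5), 7, 5)), h(5)), c, 1), branch(7, h(branch(h(5), 7, 5)), h(5)), 7)), W := h(5), Y2 := branch(branch(7, h(branch(h(5), 7, 5)), h(5)), c, 1) }, so W := h(5).

h(5)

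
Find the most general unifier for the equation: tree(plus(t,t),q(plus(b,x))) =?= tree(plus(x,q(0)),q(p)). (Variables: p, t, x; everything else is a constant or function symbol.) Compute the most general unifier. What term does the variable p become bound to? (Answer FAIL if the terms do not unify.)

Decompose tree/2: plus(t,t) =?= plus(x,q(0)),  q(plus(b,x)) =?= q(p).
Decompose plus/2: t =?= x,  t =?= q(0).
Bind t := x; substituting into the one remaining equation that mentions t gives: x =?= q(0).
Bind x := q(0); substituting into the remaining equation gives: q(plus(b,q(0))) =?= q(p). Substituting into the earlier binding gives t := q(0).
Decompose q/1: plus(b,q(0)) =?= p.
Bind p := plus(b,q(0)).
MGU = { t -> q(0), x -> q(0), p -> plus(b,q(0)) }, so p -> plus(b,q(0)).

plus(b,q(0))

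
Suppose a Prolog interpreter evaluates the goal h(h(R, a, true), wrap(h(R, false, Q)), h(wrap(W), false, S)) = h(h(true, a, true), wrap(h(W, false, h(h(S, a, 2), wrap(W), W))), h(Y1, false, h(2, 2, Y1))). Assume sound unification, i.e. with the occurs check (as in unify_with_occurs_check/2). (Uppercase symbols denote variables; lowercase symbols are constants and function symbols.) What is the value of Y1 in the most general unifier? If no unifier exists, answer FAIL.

wrap(true)

Decompose h/3: h(R, a, true) = h(true, a, true),  wrap(h(R, false, Q)) = wrap(h(W, false, h(h(S, a, 2), wrap(W), W))),  h(wrap(W), false, S) = h(Y1, false, h(2, 2, Y1)).
Decompose h/3: R = true,  a = a,  true = true.
Bind R := true; substituting into the one remaining equation that mentions R gives: wrap(h(true, false, Q)) = wrap(h(W, false, h(h(S, a, 2), wrap(W), W))).
Delete trivial equation a = a.
Delete trivial equation true = true.
Decompose wrap/1: h(true, false, Q) = h(W, false, h(h(S, a, 2), wrap(W), W)).
Decompose h/3: true = W,  false = false,  Q = h(h(S, a, 2), wrap(W), W).
Bind W := true; substituting into the 2 remaining equations that mention W gives: Q = h(h(S, a, 2), wrap(true), true),  h(wrap(true), false, S) = h(Y1, false, h(2, 2, Y1)).
Delete trivial equation false = false.
Bind Q := h(h(S, a, 2), wrap(true), true); no other remaining equation mentions Q.
Decompose h/3: wrap(true) = Y1,  false = false,  S = h(2, 2, Y1).
Bind Y1 := wrap(true); substituting into the one remaining equation that mentions Y1 gives: S = h(2, 2, wrap(true)).
Delete trivial equation false = false.
Bind S := h(2, 2, wrap(true)). Substituting into the earlier binding gives Q := h(h(h(2, 2, wrap(true)), a, 2), wrap(true), true).
MGU = { R = true, W = true, Q = h(h(h(2, 2, wrap(true)), a, 2), wrap(true), true), Y1 = wrap(true), S = h(2, 2, wrap(true)) }, so Y1 = wrap(true).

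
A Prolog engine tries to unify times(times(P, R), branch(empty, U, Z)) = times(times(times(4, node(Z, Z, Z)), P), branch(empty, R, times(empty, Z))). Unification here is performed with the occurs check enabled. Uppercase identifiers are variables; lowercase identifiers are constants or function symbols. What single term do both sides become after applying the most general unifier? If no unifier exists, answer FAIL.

FAIL

Decompose times/2: times(P, R) = times(times(4, node(Z, Z, Z)), P),  branch(empty, U, Z) = branch(empty, R, times(empty, Z)).
Decompose times/2: P = times(4, node(Z, Z, Z)),  R = P.
Bind P := times(4, node(Z, Z, Z)); substituting into the one remaining equation that mentions P gives: R = times(4, node(Z, Z, Z)).
Bind R := times(4, node(Z, Z, Z)); substituting into the remaining equation gives: branch(empty, U, Z) = branch(empty, times(4, node(Z, Z, Z)), times(empty, Z)).
Decompose branch/3: empty = empty,  U = times(4, node(Z, Z, Z)),  Z = times(empty, Z).
Delete trivial equation empty = empty.
Bind U := times(4, node(Z, Z, Z)); no other remaining equation mentions U.
Occurs check fails: Z occurs in times(empty, Z); the equation Z = times(empty, Z) has no finite solution.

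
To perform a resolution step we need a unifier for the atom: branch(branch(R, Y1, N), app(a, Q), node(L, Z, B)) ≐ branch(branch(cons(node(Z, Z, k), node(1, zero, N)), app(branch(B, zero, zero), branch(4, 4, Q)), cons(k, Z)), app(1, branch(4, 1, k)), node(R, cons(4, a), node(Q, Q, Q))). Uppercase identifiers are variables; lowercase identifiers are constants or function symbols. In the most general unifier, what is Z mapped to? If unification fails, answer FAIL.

Decompose branch/3: branch(R, Y1, N) ≐ branch(cons(node(Z, Z, k), node(1, zero, N)), app(branch(B, zero, zero), branch(4, 4, Q)), cons(k, Z)),  app(a, Q) ≐ app(1, branch(4, 1, k)),  node(L, Z, B) ≐ node(R, cons(4, a), node(Q, Q, Q)).
Decompose branch/3: R ≐ cons(node(Z, Z, k), node(1, zero, N)),  Y1 ≐ app(branch(B, zero, zero), branch(4, 4, Q)),  N ≐ cons(k, Z).
Bind R := cons(node(Z, Z, k), node(1, zero, N)); substituting into the one remaining equation that mentions R gives: node(L, Z, B) ≐ node(cons(node(Z, Z, k), node(1, zero, N)), cons(4, a), node(Q, Q, Q)).
Bind Y1 := app(branch(B, zero, zero), branch(4, 4, Q)); no other remaining equation mentions Y1.
Bind N := cons(k, Z); substituting into the one remaining equation that mentions N gives: node(L, Z, B) ≐ node(cons(node(Z, Z, k), node(1, zero, cons(k, Z))), cons(4, a), node(Q, Q, Q)). Substituting into the earlier binding gives R := cons(node(Z, Z, k), node(1, zero, cons(k, Z))).
Decompose app/2: a ≐ 1,  Q ≐ branch(4, 1, k).
Clash: constants a and 1 differ; no unifier exists.

FAIL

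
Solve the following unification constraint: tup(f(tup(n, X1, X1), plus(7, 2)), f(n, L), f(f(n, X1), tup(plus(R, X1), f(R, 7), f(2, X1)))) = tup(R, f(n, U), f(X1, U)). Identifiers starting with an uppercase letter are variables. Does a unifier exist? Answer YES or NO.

Decompose tup/3: f(tup(n, X1, X1), plus(7, 2)) = R,  f(n, L) = f(n, U),  f(f(n, X1), tup(plus(R, X1), f(R, 7), f(2, X1))) = f(X1, U).
Bind R := f(tup(n, X1, X1), plus(7, 2)); substituting into the one remaining equation that mentions R gives: f(f(n, X1), tup(plus(f(tup(n, X1, X1), plus(7, 2)), X1), f(f(tup(n, X1, X1), plus(7, 2)), 7), f(2, X1))) = f(X1, U).
Decompose f/2: n = n,  L = U.
Delete trivial equation n = n.
Bind L := U; no other remaining equation mentions L.
Decompose f/2: f(n, X1) = X1,  tup(plus(f(tup(n, X1, X1), plus(7, 2)), X1), f(f(tup(n, X1, X1), plus(7, 2)), 7), f(2, X1)) = U.
Occurs check fails: X1 occurs in f(n, X1); the equation X1 = f(n, X1) has no finite solution.

NO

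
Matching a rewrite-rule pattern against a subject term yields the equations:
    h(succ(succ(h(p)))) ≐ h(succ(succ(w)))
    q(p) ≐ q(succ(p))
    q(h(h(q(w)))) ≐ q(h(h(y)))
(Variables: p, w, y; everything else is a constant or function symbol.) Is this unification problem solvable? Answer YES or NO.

Decompose h/1: succ(succ(h(p))) ≐ succ(succ(w)).
Decompose succ/1: succ(h(p)) ≐ succ(w).
Decompose succ/1: h(p) ≐ w.
Bind w := h(p); substituting into the one remaining equation that mentions w gives: q(h(h(q(h(p))))) ≐ q(h(h(y))).
Decompose q/1: p ≐ succ(p).
Occurs check fails: p occurs in succ(p); the equation p ≐ succ(p) has no finite solution.

NO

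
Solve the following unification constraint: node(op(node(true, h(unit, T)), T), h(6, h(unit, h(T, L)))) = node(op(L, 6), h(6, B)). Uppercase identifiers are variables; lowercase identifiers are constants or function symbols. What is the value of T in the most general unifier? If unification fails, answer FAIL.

Decompose node/2: op(node(true, h(unit, T)), T) = op(L, 6),  h(6, h(unit, h(T, L))) = h(6, B).
Decompose op/2: node(true, h(unit, T)) = L,  T = 6.
Bind L := node(true, h(unit, T)); substituting into the one remaining equation that mentions L gives: h(6, h(unit, h(T, node(true, h(unit, T))))) = h(6, B).
Bind T := 6; substituting into the remaining equation gives: h(6, h(unit, h(6, node(true, h(unit, 6))))) = h(6, B). Substituting into the earlier binding gives L := node(true, h(unit, 6)).
Decompose h/2: 6 = 6,  h(unit, h(6, node(true, h(unit, 6)))) = B.
Delete trivial equation 6 = 6.
Bind B := h(unit, h(6, node(true, h(unit, 6)))).
MGU = { L := node(true, h(unit, 6)), T := 6, B := h(unit, h(6, node(true, h(unit, 6)))) }, so T := 6.

6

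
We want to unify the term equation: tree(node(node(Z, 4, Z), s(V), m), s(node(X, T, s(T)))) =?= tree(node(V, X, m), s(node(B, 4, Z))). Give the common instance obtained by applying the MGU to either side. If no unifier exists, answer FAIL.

tree(node(node(s(4), 4, s(4)), s(node(s(4), 4, s(4))), m), s(node(s(node(s(4), 4, s(4))), 4, s(4))))

Decompose tree/2: node(node(Z, 4, Z), s(V), m) =?= node(V, X, m),  s(node(X, T, s(T))) =?= s(node(B, 4, Z)).
Decompose node/3: node(Z, 4, Z) =?= V,  s(V) =?= X,  m =?= m.
Bind V := node(Z, 4, Z); substituting into the one remaining equation that mentions V gives: s(node(Z, 4, Z)) =?= X.
Bind X := s(node(Z, 4, Z)); substituting into the one remaining equation that mentions X gives: s(node(s(node(Z, 4, Z)), T, s(T))) =?= s(node(B, 4, Z)).
Delete trivial equation m =?= m.
Decompose s/1: node(s(node(Z, 4, Z)), T, s(T)) =?= node(B, 4, Z).
Decompose node/3: s(node(Z, 4, Z)) =?= B,  T =?= 4,  s(T) =?= Z.
Bind B := s(node(Z, 4, Z)); no other remaining equation mentions B.
Bind T := 4; substituting into the remaining equation gives: s(4) =?= Z.
Bind Z := s(4). Substituting into the earlier bindings gives V := node(s(4), 4, s(4)), X := s(node(s(4), 4, s(4))), B := s(node(s(4), 4, s(4))).
Applying the MGU to either side gives tree(node(node(s(4), 4, s(4)), s(node(s(4), 4, s(4))), m), s(node(s(node(s(4), 4, s(4))), 4, s(4)))).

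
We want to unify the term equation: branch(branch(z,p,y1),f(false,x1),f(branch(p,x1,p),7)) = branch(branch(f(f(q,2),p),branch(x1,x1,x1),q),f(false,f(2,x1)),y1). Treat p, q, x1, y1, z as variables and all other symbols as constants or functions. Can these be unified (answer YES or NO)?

Decompose branch/3: branch(z,p,y1) = branch(f(f(q,2),p),branch(x1,x1,x1),q),  f(false,x1) = f(false,f(2,x1)),  f(branch(p,x1,p),7) = y1.
Decompose branch/3: z = f(f(q,2),p),  p = branch(x1,x1,x1),  y1 = q.
Bind z := f(f(q,2),p); no other remaining equation mentions z.
Bind p := branch(x1,x1,x1); substituting into the one remaining equation that mentions p gives: f(branch(branch(x1,x1,x1),x1,branch(x1,x1,x1)),7) = y1. Substituting into the earlier binding gives z := f(f(q,2),branch(x1,x1,x1)).
Bind y1 := q; substituting into the one remaining equation that mentions y1 gives: f(branch(branch(x1,x1,x1),x1,branch(x1,x1,x1)),7) = q.
Decompose f/2: false = false,  x1 = f(2,x1).
Delete trivial equation false = false.
Occurs check fails: x1 occurs in f(2,x1); the equation x1 = f(2,x1) has no finite solution.

NO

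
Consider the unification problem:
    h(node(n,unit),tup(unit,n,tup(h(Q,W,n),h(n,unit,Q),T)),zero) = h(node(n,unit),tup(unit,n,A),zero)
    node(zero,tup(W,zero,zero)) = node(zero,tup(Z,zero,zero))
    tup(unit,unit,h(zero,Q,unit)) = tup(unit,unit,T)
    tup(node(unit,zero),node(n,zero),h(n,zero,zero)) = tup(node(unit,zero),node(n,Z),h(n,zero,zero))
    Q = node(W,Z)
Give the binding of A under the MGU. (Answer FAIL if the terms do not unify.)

Decompose h/3: node(n,unit) = node(n,unit),  tup(unit,n,tup(h(Q,W,n),h(n,unit,Q),T)) = tup(unit,n,A),  zero = zero.
Delete trivial equation node(n,unit) = node(n,unit).
Decompose tup/3: unit = unit,  n = n,  tup(h(Q,W,n),h(n,unit,Q),T) = A.
Delete trivial equation unit = unit.
Delete trivial equation n = n.
Bind A := tup(h(Q,W,n),h(n,unit,Q),T); no other remaining equation mentions A.
Delete trivial equation zero = zero.
Decompose node/2: zero = zero,  tup(W,zero,zero) = tup(Z,zero,zero).
Delete trivial equation zero = zero.
Decompose tup/3: W = Z,  zero = zero,  zero = zero.
Bind W := Z; substituting into the one remaining equation that mentions W gives: Q = node(Z,Z). Substituting into the earlier binding gives A := tup(h(Q,Z,n),h(n,unit,Q),T).
Delete trivial equation zero = zero.
Delete trivial equation zero = zero.
Decompose tup/3: unit = unit,  unit = unit,  h(zero,Q,unit) = T.
Delete trivial equation unit = unit.
Delete trivial equation unit = unit.
Bind T := h(zero,Q,unit); no other remaining equation mentions T. Substituting into the earlier binding gives A := tup(h(Q,Z,n),h(n,unit,Q),h(zero,Q,unit)).
Decompose tup/3: node(unit,zero) = node(unit,zero),  node(n,zero) = node(n,Z),  h(n,zero,zero) = h(n,zero,zero).
Delete trivial equation node(unit,zero) = node(unit,zero).
Decompose node/2: n = n,  zero = Z.
Delete trivial equation n = n.
Bind Z := zero; substituting into the one remaining equation that mentions Z gives: Q = node(zero,zero). Substituting into the earlier bindings gives A := tup(h(Q,zero,n),h(n,unit,Q),h(zero,Q,unit)), W := zero.
Delete trivial equation h(n,zero,zero) = h(n,zero,zero).
Bind Q := node(zero,zero). Substituting into the earlier bindings gives A := tup(h(node(zero,zero),zero,n),h(n,unit,node(zero,zero)),h(zero,node(zero,zero),unit)), T := h(zero,node(zero,zero),unit).
MGU = { A ↦ tup(h(node(zero,zero),zero,n),h(n,unit,node(zero,zero)),h(zero,node(zero,zero),unit)), W ↦ zero, T ↦ h(zero,node(zero,zero),unit), Z ↦ zero, Q ↦ node(zero,zero) }, so A ↦ tup(h(node(zero,zero),zero,n),h(n,unit,node(zero,zero)),h(zero,node(zero,zero),unit)).

tup(h(node(zero,zero),zero,n),h(n,unit,node(zero,zero)),h(zero,node(zero,zero),unit))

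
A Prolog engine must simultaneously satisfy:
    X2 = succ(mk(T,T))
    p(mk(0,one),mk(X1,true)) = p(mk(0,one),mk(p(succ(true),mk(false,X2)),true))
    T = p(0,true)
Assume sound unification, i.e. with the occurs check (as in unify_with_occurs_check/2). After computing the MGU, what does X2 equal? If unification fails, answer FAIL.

succ(mk(p(0,true),p(0,true)))

Bind X2 := succ(mk(T,T)); substituting into the one remaining equation that mentions X2 gives: p(mk(0,one),mk(X1,true)) = p(mk(0,one),mk(p(succ(true),mk(false,succ(mk(T,T)))),true)).
Decompose p/2: mk(0,one) = mk(0,one),  mk(X1,true) = mk(p(succ(true),mk(false,succ(mk(T,T)))),true).
Delete trivial equation mk(0,one) = mk(0,one).
Decompose mk/2: X1 = p(succ(true),mk(false,succ(mk(T,T)))),  true = true.
Bind X1 := p(succ(true),mk(false,succ(mk(T,T)))); no other remaining equation mentions X1.
Delete trivial equation true = true.
Bind T := p(0,true). Substituting into the earlier bindings gives X2 := succ(mk(p(0,true),p(0,true))), X1 := p(succ(true),mk(false,succ(mk(p(0,true),p(0,true))))).
MGU = { X2 = succ(mk(p(0,true),p(0,true))), X1 = p(succ(true),mk(false,succ(mk(p(0,true),p(0,true))))), T = p(0,true) }, so X2 = succ(mk(p(0,true),p(0,true))).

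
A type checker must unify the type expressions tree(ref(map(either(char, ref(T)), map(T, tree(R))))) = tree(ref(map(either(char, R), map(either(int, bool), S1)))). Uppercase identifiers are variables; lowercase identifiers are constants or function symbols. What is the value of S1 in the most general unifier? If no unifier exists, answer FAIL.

tree(ref(either(int, bool)))

Decompose tree/1: ref(map(either(char, ref(T)), map(T, tree(R)))) = ref(map(either(char, R), map(either(int, bool), S1))).
Decompose ref/1: map(either(char, ref(T)), map(T, tree(R))) = map(either(char, R), map(either(int, bool), S1)).
Decompose map/2: either(char, ref(T)) = either(char, R),  map(T, tree(R)) = map(either(int, bool), S1).
Decompose either/2: char = char,  ref(T) = R.
Delete trivial equation char = char.
Bind R := ref(T); substituting into the remaining equation gives: map(T, tree(ref(T))) = map(either(int, bool), S1).
Decompose map/2: T = either(int, bool),  tree(ref(T)) = S1.
Bind T := either(int, bool); substituting into the remaining equation gives: tree(ref(either(int, bool))) = S1. Substituting into the earlier binding gives R := ref(either(int, bool)).
Bind S1 := tree(ref(either(int, bool))).
MGU = { R ↦ ref(either(int, bool)), T ↦ either(int, bool), S1 ↦ tree(ref(either(int, bool))) }, so S1 ↦ tree(ref(either(int, bool))).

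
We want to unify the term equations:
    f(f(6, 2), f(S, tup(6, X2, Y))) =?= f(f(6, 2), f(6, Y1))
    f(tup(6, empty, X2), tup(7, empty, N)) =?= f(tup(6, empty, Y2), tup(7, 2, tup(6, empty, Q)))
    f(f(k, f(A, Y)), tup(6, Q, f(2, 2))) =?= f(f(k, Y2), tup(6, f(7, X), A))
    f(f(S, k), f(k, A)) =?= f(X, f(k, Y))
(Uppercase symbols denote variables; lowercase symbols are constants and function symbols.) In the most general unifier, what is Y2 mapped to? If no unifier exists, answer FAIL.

FAIL

Decompose f/2: f(6, 2) =?= f(6, 2),  f(S, tup(6, X2, Y)) =?= f(6, Y1).
Delete trivial equation f(6, 2) =?= f(6, 2).
Decompose f/2: S =?= 6,  tup(6, X2, Y) =?= Y1.
Bind S := 6; substituting into the one remaining equation that mentions S gives: f(f(6, k), f(k, A)) =?= f(X, f(k, Y)).
Bind Y1 := tup(6, X2, Y); no other remaining equation mentions Y1.
Decompose f/2: tup(6, empty, X2) =?= tup(6, empty, Y2),  tup(7, empty, N) =?= tup(7, 2, tup(6, empty, Q)).
Decompose tup/3: 6 =?= 6,  empty =?= empty,  X2 =?= Y2.
Delete trivial equation 6 =?= 6.
Delete trivial equation empty =?= empty.
Bind X2 := Y2; no other remaining equation mentions X2. Substituting into the earlier binding gives Y1 := tup(6, Y2, Y).
Decompose tup/3: 7 =?= 7,  empty =?= 2,  N =?= tup(6, empty, Q).
Delete trivial equation 7 =?= 7.
Clash: constants empty and 2 differ; no unifier exists.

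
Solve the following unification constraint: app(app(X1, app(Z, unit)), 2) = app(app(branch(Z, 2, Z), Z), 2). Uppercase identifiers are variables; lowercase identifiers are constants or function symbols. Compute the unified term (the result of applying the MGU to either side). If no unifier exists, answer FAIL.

FAIL

Decompose app/2: app(X1, app(Z, unit)) = app(branch(Z, 2, Z), Z),  2 = 2.
Decompose app/2: X1 = branch(Z, 2, Z),  app(Z, unit) = Z.
Bind X1 := branch(Z, 2, Z); no other remaining equation mentions X1.
Occurs check fails: Z occurs in app(Z, unit); the equation Z = app(Z, unit) has no finite solution.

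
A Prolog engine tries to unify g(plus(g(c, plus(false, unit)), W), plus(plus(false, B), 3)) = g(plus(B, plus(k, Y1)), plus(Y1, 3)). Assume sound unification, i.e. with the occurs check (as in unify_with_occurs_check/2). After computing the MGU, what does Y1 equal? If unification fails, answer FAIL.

Decompose g/2: plus(g(c, plus(false, unit)), W) = plus(B, plus(k, Y1)),  plus(plus(false, B), 3) = plus(Y1, 3).
Decompose plus/2: g(c, plus(false, unit)) = B,  W = plus(k, Y1).
Bind B := g(c, plus(false, unit)); substituting into the one remaining equation that mentions B gives: plus(plus(false, g(c, plus(false, unit))), 3) = plus(Y1, 3).
Bind W := plus(k, Y1); no other remaining equation mentions W.
Decompose plus/2: plus(false, g(c, plus(false, unit))) = Y1,  3 = 3.
Bind Y1 := plus(false, g(c, plus(false, unit))); no other remaining equation mentions Y1. Substituting into the earlier binding gives W := plus(k, plus(false, g(c, plus(false, unit)))).
Delete trivial equation 3 = 3.
MGU = { B ↦ g(c, plus(false, unit)), W ↦ plus(k, plus(false, g(c, plus(false, unit)))), Y1 ↦ plus(false, g(c, plus(false, unit))) }, so Y1 ↦ plus(false, g(c, plus(false, unit))).

plus(false, g(c, plus(false, unit)))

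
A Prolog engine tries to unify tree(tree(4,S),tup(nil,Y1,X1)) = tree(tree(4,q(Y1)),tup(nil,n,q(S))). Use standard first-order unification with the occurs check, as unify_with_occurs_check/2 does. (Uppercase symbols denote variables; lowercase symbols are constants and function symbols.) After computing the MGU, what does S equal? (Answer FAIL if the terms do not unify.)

q(n)

Decompose tree/2: tree(4,S) = tree(4,q(Y1)),  tup(nil,Y1,X1) = tup(nil,n,q(S)).
Decompose tree/2: 4 = 4,  S = q(Y1).
Delete trivial equation 4 = 4.
Bind S := q(Y1); substituting into the remaining equation gives: tup(nil,Y1,X1) = tup(nil,n,q(q(Y1))).
Decompose tup/3: nil = nil,  Y1 = n,  X1 = q(q(Y1)).
Delete trivial equation nil = nil.
Bind Y1 := n; substituting into the remaining equation gives: X1 = q(q(n)). Substituting into the earlier binding gives S := q(n).
Bind X1 := q(q(n)).
MGU = { S = q(n), Y1 = n, X1 = q(q(n)) }, so S = q(n).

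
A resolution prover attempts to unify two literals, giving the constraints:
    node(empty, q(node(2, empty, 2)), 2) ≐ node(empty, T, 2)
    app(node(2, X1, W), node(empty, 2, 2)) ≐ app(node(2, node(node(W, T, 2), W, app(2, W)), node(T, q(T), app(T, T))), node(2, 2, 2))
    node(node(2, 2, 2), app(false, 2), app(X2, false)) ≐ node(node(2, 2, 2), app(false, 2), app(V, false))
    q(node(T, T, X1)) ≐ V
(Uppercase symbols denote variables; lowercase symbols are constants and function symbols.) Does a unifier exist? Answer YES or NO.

NO

Decompose node/3: empty ≐ empty,  q(node(2, empty, 2)) ≐ T,  2 ≐ 2.
Delete trivial equation empty ≐ empty.
Bind T := q(node(2, empty, 2)); substituting into the 2 remaining equations that mention T gives: app(node(2, X1, W), node(empty, 2, 2)) ≐ app(node(2, node(node(W, q(node(2, empty, 2)), 2), W, app(2, W)), node(q(node(2, empty, 2)), q(q(node(2, empty, 2))), app(q(node(2, empty, 2)), q(node(2, empty, 2))))), node(2, 2, 2)),  q(node(q(node(2, empty, 2)), q(node(2, empty, 2)), X1)) ≐ V.
Delete trivial equation 2 ≐ 2.
Decompose app/2: node(2, X1, W) ≐ node(2, node(node(W, q(node(2, empty, 2)), 2), W, app(2, W)), node(q(node(2, empty, 2)), q(q(node(2, empty, 2))), app(q(node(2, empty, 2)), q(node(2, empty, 2))))),  node(empty, 2, 2) ≐ node(2, 2, 2).
Decompose node/3: 2 ≐ 2,  X1 ≐ node(node(W, q(node(2, empty, 2)), 2), W, app(2, W)),  W ≐ node(q(node(2, empty, 2)), q(q(node(2, empty, 2))), app(q(node(2, empty, 2)), q(node(2, empty, 2)))).
Delete trivial equation 2 ≐ 2.
Bind X1 := node(node(W, q(node(2, empty, 2)), 2), W, app(2, W)); substituting into the one remaining equation that mentions X1 gives: q(node(q(node(2, empty, 2)), q(node(2, empty, 2)), node(node(W, q(node(2, empty, 2)), 2), W, app(2, W)))) ≐ V.
Bind W := node(q(node(2, empty, 2)), q(q(node(2, empty, 2))), app(q(node(2, empty, 2)), q(node(2, empty, 2)))); substituting into the one remaining equation that mentions W gives: q(node(q(node(2, empty, 2)), q(node(2, empty, 2)), node(node(node(q(node(2, empty, 2)), q(q(node(2, empty, 2))), app(q(node(2, empty, 2)), q(node(2, empty, 2)))), q(node(2, empty, 2)), 2), node(q(node(2, empty, 2)), q(q(node(2, empty, 2))), app(q(node(2, empty, 2)), q(node(2, empty, 2)))), app(2, node(q(node(2, empty, 2)), q(q(node(2, empty, 2))), app(q(node(2, empty, 2)), q(node(2, empty, 2)))))))) ≐ V. Substituting into the earlier binding gives X1 := node(node(node(q(node(2, empty, 2)), q(q(node(2, empty, 2))), app(q(node(2, empty, 2)), q(node(2, empty, 2)))), q(node(2, empty, 2)), 2), node(q(node(2, empty, 2)), q(q(node(2, empty, 2))), app(q(node(2, empty, 2)), q(node(2, empty, 2)))), app(2, node(q(node(2, empty, 2)), q(q(node(2, empty, 2))), app(q(node(2, empty, 2)), q(node(2, empty, 2)))))).
Decompose node/3: empty ≐ 2,  2 ≐ 2,  2 ≐ 2.
Clash: constants empty and 2 differ; no unifier exists.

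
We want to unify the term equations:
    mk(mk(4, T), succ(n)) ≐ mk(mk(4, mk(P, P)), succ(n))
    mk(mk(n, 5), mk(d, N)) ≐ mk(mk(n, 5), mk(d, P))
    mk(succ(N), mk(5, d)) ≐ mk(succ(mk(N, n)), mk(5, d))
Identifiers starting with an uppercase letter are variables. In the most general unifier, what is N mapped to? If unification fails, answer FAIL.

Decompose mk/2: mk(4, T) ≐ mk(4, mk(P, P)),  succ(n) ≐ succ(n).
Decompose mk/2: 4 ≐ 4,  T ≐ mk(P, P).
Delete trivial equation 4 ≐ 4.
Bind T := mk(P, P); no other remaining equation mentions T.
Delete trivial equation succ(n) ≐ succ(n).
Decompose mk/2: mk(n, 5) ≐ mk(n, 5),  mk(d, N) ≐ mk(d, P).
Delete trivial equation mk(n, 5) ≐ mk(n, 5).
Decompose mk/2: d ≐ d,  N ≐ P.
Delete trivial equation d ≐ d.
Bind N := P; substituting into the remaining equation gives: mk(succ(P), mk(5, d)) ≐ mk(succ(mk(P, n)), mk(5, d)).
Decompose mk/2: succ(P) ≐ succ(mk(P, n)),  mk(5, d) ≐ mk(5, d).
Decompose succ/1: P ≐ mk(P, n).
Occurs check fails: P occurs in mk(P, n); the equation P ≐ mk(P, n) has no finite solution.

FAIL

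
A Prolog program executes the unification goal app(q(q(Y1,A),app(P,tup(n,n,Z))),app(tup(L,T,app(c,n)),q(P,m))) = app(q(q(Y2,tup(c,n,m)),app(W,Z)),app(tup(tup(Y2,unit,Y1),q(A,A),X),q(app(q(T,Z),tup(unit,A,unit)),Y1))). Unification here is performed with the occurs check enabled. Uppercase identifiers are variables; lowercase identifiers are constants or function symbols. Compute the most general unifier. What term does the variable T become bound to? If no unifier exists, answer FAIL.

Decompose app/2: q(q(Y1,A),app(P,tup(n,n,Z))) = q(q(Y2,tup(c,n,m)),app(W,Z)),  app(tup(L,T,app(c,n)),q(P,m)) = app(tup(tup(Y2,unit,Y1),q(A,A),X),q(app(q(T,Z),tup(unit,A,unit)),Y1)).
Decompose q/2: q(Y1,A) = q(Y2,tup(c,n,m)),  app(P,tup(n,n,Z)) = app(W,Z).
Decompose q/2: Y1 = Y2,  A = tup(c,n,m).
Bind Y1 := Y2; substituting into the one remaining equation that mentions Y1 gives: app(tup(L,T,app(c,n)),q(P,m)) = app(tup(tup(Y2,unit,Y2),q(A,A),X),q(app(q(T,Z),tup(unit,A,unit)),Y2)).
Bind A := tup(c,n,m); substituting into the one remaining equation that mentions A gives: app(tup(L,T,app(c,n)),q(P,m)) = app(tup(tup(Y2,unit,Y2),q(tup(c,n,m),tup(c,n,m)),X),q(app(q(T,Z),tup(unit,tup(c,n,m),unit)),Y2)).
Decompose app/2: P = W,  tup(n,n,Z) = Z.
Bind P := W; substituting into the one remaining equation that mentions P gives: app(tup(L,T,app(c,n)),q(W,m)) = app(tup(tup(Y2,unit,Y2),q(tup(c,n,m),tup(c,n,m)),X),q(app(q(T,Z),tup(unit,tup(c,n,m),unit)),Y2)).
Occurs check fails: Z occurs in tup(n,n,Z); the equation Z = tup(n,n,Z) has no finite solution.

FAIL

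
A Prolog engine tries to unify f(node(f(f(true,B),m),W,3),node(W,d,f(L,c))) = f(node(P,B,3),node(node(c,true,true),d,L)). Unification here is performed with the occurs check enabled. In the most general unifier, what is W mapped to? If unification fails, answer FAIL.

Decompose f/2: node(f(f(true,B),m),W,3) = node(P,B,3),  node(W,d,f(L,c)) = node(node(c,true,true),d,L).
Decompose node/3: f(f(true,B),m) = P,  W = B,  3 = 3.
Bind P := f(f(true,B),m); no other remaining equation mentions P.
Bind W := B; substituting into the one remaining equation that mentions W gives: node(B,d,f(L,c)) = node(node(c,true,true),d,L).
Delete trivial equation 3 = 3.
Decompose node/3: B = node(c,true,true),  d = d,  f(L,c) = L.
Bind B := node(c,true,true); no other remaining equation mentions B. Substituting into the earlier bindings gives P := f(f(true,node(c,true,true)),m), W := node(c,true,true).
Delete trivial equation d = d.
Occurs check fails: L occurs in f(L,c); the equation L = f(L,c) has no finite solution.

FAIL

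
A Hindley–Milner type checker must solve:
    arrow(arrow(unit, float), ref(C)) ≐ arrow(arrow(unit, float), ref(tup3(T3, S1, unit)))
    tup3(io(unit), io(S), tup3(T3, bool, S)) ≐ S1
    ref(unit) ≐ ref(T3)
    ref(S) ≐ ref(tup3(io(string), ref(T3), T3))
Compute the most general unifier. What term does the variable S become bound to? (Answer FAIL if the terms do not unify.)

tup3(io(string), ref(unit), unit)

Decompose arrow/2: arrow(unit, float) ≐ arrow(unit, float),  ref(C) ≐ ref(tup3(T3, S1, unit)).
Delete trivial equation arrow(unit, float) ≐ arrow(unit, float).
Decompose ref/1: C ≐ tup3(T3, S1, unit).
Bind C := tup3(T3, S1, unit); no other remaining equation mentions C.
Bind S1 := tup3(io(unit), io(S), tup3(T3, bool, S)); no other remaining equation mentions S1. Substituting into the earlier binding gives C := tup3(T3, tup3(io(unit), io(S), tup3(T3, bool, S)), unit).
Decompose ref/1: unit ≐ T3.
Bind T3 := unit; substituting into the remaining equation gives: ref(S) ≐ ref(tup3(io(string), ref(unit), unit)). Substituting into the earlier bindings gives C := tup3(unit, tup3(io(unit), io(S), tup3(unit, bool, S)), unit), S1 := tup3(io(unit), io(S), tup3(unit, bool, S)).
Decompose ref/1: S ≐ tup3(io(string), ref(unit), unit).
Bind S := tup3(io(string), ref(unit), unit). Substituting into the earlier bindings gives C := tup3(unit, tup3(io(unit), io(tup3(io(string), ref(unit), unit)), tup3(unit, bool, tup3(io(string), ref(unit), unit))), unit), S1 := tup3(io(unit), io(tup3(io(string), ref(unit), unit)), tup3(unit, bool, tup3(io(string), ref(unit), unit))).
MGU = { C -> tup3(unit, tup3(io(unit), io(tup3(io(string), ref(unit), unit)), tup3(unit, bool, tup3(io(string), ref(unit), unit))), unit), S1 -> tup3(io(unit), io(tup3(io(string), ref(unit), unit)), tup3(unit, bool, tup3(io(string), ref(unit), unit))), T3 -> unit, S -> tup3(io(string), ref(unit), unit) }, so S -> tup3(io(string), ref(unit), unit).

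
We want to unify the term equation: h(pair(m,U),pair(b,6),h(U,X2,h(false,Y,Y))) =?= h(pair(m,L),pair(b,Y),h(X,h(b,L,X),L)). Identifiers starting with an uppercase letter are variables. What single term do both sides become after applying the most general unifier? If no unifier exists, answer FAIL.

Decompose h/3: pair(m,U) =?= pair(m,L),  pair(b,6) =?= pair(b,Y),  h(U,X2,h(false,Y,Y)) =?= h(X,h(b,L,X),L).
Decompose pair/2: m =?= m,  U =?= L.
Delete trivial equation m =?= m.
Bind U := L; substituting into the one remaining equation that mentions U gives: h(L,X2,h(false,Y,Y)) =?= h(X,h(b,L,X),L).
Decompose pair/2: b =?= b,  6 =?= Y.
Delete trivial equation b =?= b.
Bind Y := 6; substituting into the remaining equation gives: h(L,X2,h(false,6,6)) =?= h(X,h(b,L,X),L).
Decompose h/3: L =?= X,  X2 =?= h(b,L,X),  h(false,6,6) =?= L.
Bind L := X; substituting into the remaining equations gives: X2 =?= h(b,X,X),  h(false,6,6) =?= X. Substituting into the earlier binding gives U := X.
Bind X2 := h(b,X,X); no other remaining equation mentions X2.
Bind X := h(false,6,6). Substituting into the earlier bindings gives U := h(false,6,6), L := h(false,6,6), X2 := h(b,h(false,6,6),h(false,6,6)).
Applying the MGU to either side gives h(pair(m,h(false,6,6)),pair(b,6),h(h(false,6,6),h(b,h(false,6,6),h(false,6,6)),h(false,6,6))).

h(pair(m,h(false,6,6)),pair(b,6),h(h(false,6,6),h(b,h(false,6,6),h(false,6,6)),h(false,6,6)))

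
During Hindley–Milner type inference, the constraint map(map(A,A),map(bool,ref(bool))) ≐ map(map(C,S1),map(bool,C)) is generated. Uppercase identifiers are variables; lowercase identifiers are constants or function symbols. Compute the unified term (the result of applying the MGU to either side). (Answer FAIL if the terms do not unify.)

Decompose map/2: map(A,A) ≐ map(C,S1),  map(bool,ref(bool)) ≐ map(bool,C).
Decompose map/2: A ≐ C,  A ≐ S1.
Bind A := C; substituting into the one remaining equation that mentions A gives: C ≐ S1.
Bind C := S1; substituting into the remaining equation gives: map(bool,ref(bool)) ≐ map(bool,S1). Substituting into the earlier binding gives A := S1.
Decompose map/2: bool ≐ bool,  ref(bool) ≐ S1.
Delete trivial equation bool ≐ bool.
Bind S1 := ref(bool). Substituting into the earlier bindings gives A := ref(bool), C := ref(bool).
Applying the MGU to either side gives map(map(ref(bool),ref(bool)),map(bool,ref(bool))).

map(map(ref(bool),ref(bool)),map(bool,ref(bool)))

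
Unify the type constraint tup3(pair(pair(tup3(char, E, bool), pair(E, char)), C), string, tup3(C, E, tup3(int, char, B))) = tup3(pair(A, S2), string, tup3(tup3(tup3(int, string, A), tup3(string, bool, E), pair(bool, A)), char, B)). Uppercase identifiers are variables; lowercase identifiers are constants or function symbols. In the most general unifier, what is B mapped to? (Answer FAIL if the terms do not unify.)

FAIL

Decompose tup3/3: pair(pair(tup3(char, E, bool), pair(E, char)), C) = pair(A, S2),  string = string,  tup3(C, E, tup3(int, char, B)) = tup3(tup3(tup3(int, string, A), tup3(string, bool, E), pair(bool, A)), char, B).
Decompose pair/2: pair(tup3(char, E, bool), pair(E, char)) = A,  C = S2.
Bind A := pair(tup3(char, E, bool), pair(E, char)); substituting into the one remaining equation that mentions A gives: tup3(C, E, tup3(int, char, B)) = tup3(tup3(tup3(int, string, pair(tup3(char, E, bool), pair(E, char))), tup3(string, bool, E), pair(bool, pair(tup3(char, E, bool), pair(E, char)))), char, B).
Bind C := S2; substituting into the one remaining equation that mentions C gives: tup3(S2, E, tup3(int, char, B)) = tup3(tup3(tup3(int, string, pair(tup3(char, E, bool), pair(E, char))), tup3(string, bool, E), pair(bool, pair(tup3(char, E, bool), pair(E, char)))), char, B).
Delete trivial equation string = string.
Decompose tup3/3: S2 = tup3(tup3(int, string, pair(tup3(char, E, bool), pair(E, char))), tup3(string, bool, E), pair(bool, pair(tup3(char, E, bool), pair(E, char)))),  E = char,  tup3(int, char, B) = B.
Bind S2 := tup3(tup3(int, string, pair(tup3(char, E, bool), pair(E, char))), tup3(string, bool, E), pair(bool, pair(tup3(char, E, bool), pair(E, char)))); no other remaining equation mentions S2. Substituting into the earlier binding gives C := tup3(tup3(int, string, pair(tup3(char, E, bool), pair(E, char))), tup3(string, bool, E), pair(bool, pair(tup3(char, E, bool), pair(E, char)))).
Bind E := char; no other remaining equation mentions E. Substituting into the earlier bindings gives A := pair(tup3(char, char, bool), pair(char, char)), C := tup3(tup3(int, string, pair(tup3(char, char, bool), pair(char, char))), tup3(string, bool, char), pair(bool, pair(tup3(char, char, bool), pair(char, char)))), S2 := tup3(tup3(int, string, pair(tup3(char, char, bool), pair(char, char))), tup3(string, bool, char), pair(bool, pair(tup3(char, char, bool), pair(char, char)))).
Occurs check fails: B occurs in tup3(int, char, B); the equation B = tup3(int, char, B) has no finite solution.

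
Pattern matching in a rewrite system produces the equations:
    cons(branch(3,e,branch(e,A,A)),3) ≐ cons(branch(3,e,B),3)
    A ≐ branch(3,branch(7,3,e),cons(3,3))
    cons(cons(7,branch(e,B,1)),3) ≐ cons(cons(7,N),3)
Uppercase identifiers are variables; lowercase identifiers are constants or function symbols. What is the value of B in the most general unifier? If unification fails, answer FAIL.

Decompose cons/2: branch(3,e,branch(e,A,A)) ≐ branch(3,e,B),  3 ≐ 3.
Decompose branch/3: 3 ≐ 3,  e ≐ e,  branch(e,A,A) ≐ B.
Delete trivial equation 3 ≐ 3.
Delete trivial equation e ≐ e.
Bind B := branch(e,A,A); substituting into the one remaining equation that mentions B gives: cons(cons(7,branch(e,branch(e,A,A),1)),3) ≐ cons(cons(7,N),3).
Delete trivial equation 3 ≐ 3.
Bind A := branch(3,branch(7,3,e),cons(3,3)); substituting into the remaining equation gives: cons(cons(7,branch(e,branch(e,branch(3,branch(7,3,e),cons(3,3)),branch(3,branch(7,3,e),cons(3,3))),1)),3) ≐ cons(cons(7,N),3). Substituting into the earlier binding gives B := branch(e,branch(3,branch(7,3,e),cons(3,3)),branch(3,branch(7,3,e),cons(3,3))).
Decompose cons/2: cons(7,branch(e,branch(e,branch(3,branch(7,3,e),cons(3,3)),branch(3,branch(7,3,e),cons(3,3))),1)) ≐ cons(7,N),  3 ≐ 3.
Decompose cons/2: 7 ≐ 7,  branch(e,branch(e,branch(3,branch(7,3,e),cons(3,3)),branch(3,branch(7,3,e),cons(3,3))),1) ≐ N.
Delete trivial equation 7 ≐ 7.
Bind N := branch(e,branch(e,branch(3,branch(7,3,e),cons(3,3)),branch(3,branch(7,3,e),cons(3,3))),1); no other remaining equation mentions N.
Delete trivial equation 3 ≐ 3.
MGU = { B ↦ branch(e,branch(3,branch(7,3,e),cons(3,3)),branch(3,branch(7,3,e),cons(3,3))), A ↦ branch(3,branch(7,3,e),cons(3,3)), N ↦ branch(e,branch(e,branch(3,branch(7,3,e),cons(3,3)),branch(3,branch(7,3,e),cons(3,3))),1) }, so B ↦ branch(e,branch(3,branch(7,3,e),cons(3,3)),branch(3,branch(7,3,e),cons(3,3))).

branch(e,branch(3,branch(7,3,e),cons(3,3)),branch(3,branch(7,3,e),cons(3,3)))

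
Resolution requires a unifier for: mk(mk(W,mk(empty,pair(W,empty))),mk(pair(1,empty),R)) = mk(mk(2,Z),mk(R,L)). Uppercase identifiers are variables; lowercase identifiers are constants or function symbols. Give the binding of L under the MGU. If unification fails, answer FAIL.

Decompose mk/2: mk(W,mk(empty,pair(W,empty))) = mk(2,Z),  mk(pair(1,empty),R) = mk(R,L).
Decompose mk/2: W = 2,  mk(empty,pair(W,empty)) = Z.
Bind W := 2; substituting into the one remaining equation that mentions W gives: mk(empty,pair(2,empty)) = Z.
Bind Z := mk(empty,pair(2,empty)); no other remaining equation mentions Z.
Decompose mk/2: pair(1,empty) = R,  R = L.
Bind R := pair(1,empty); substituting into the remaining equation gives: pair(1,empty) = L.
Bind L := pair(1,empty).
MGU = { W -> 2, Z -> mk(empty,pair(2,empty)), R -> pair(1,empty), L -> pair(1,empty) }, so L -> pair(1,empty).

pair(1,empty)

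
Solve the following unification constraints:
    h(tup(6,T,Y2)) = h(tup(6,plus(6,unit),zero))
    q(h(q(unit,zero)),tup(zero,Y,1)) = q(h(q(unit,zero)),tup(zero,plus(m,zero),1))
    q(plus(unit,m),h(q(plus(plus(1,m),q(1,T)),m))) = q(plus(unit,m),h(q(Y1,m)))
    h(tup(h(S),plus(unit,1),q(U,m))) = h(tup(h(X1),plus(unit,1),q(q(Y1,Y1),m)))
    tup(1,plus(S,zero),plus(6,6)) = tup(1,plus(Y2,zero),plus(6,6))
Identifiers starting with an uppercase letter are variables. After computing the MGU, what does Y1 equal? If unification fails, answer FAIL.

Decompose h/1: tup(6,T,Y2) = tup(6,plus(6,unit),zero).
Decompose tup/3: 6 = 6,  T = plus(6,unit),  Y2 = zero.
Delete trivial equation 6 = 6.
Bind T := plus(6,unit); substituting into the one remaining equation that mentions T gives: q(plus(unit,m),h(q(plus(plus(1,m),q(1,plus(6,unit))),m))) = q(plus(unit,m),h(q(Y1,m))).
Bind Y2 := zero; substituting into the one remaining equation that mentions Y2 gives: tup(1,plus(S,zero),plus(6,6)) = tup(1,plus(zero,zero),plus(6,6)).
Decompose q/2: h(q(unit,zero)) = h(q(unit,zero)),  tup(zero,Y,1) = tup(zero,plus(m,zero),1).
Delete trivial equation h(q(unit,zero)) = h(q(unit,zero)).
Decompose tup/3: zero = zero,  Y = plus(m,zero),  1 = 1.
Delete trivial equation zero = zero.
Bind Y := plus(m,zero); no other remaining equation mentions Y.
Delete trivial equation 1 = 1.
Decompose q/2: plus(unit,m) = plus(unit,m),  h(q(plus(plus(1,m),q(1,plus(6,unit))),m)) = h(q(Y1,m)).
Delete trivial equation plus(unit,m) = plus(unit,m).
Decompose h/1: q(plus(plus(1,m),q(1,plus(6,unit))),m) = q(Y1,m).
Decompose q/2: plus(plus(1,m),q(1,plus(6,unit))) = Y1,  m = m.
Bind Y1 := plus(plus(1,m),q(1,plus(6,unit))); substituting into the one remaining equation that mentions Y1 gives: h(tup(h(S),plus(unit,1),q(U,m))) = h(tup(h(X1),plus(unit,1),q(q(plus(plus(1,m),q(1,plus(6,unit))),plus(plus(1,m),q(1,plus(6,unit)))),m))).
Delete trivial equation m = m.
Decompose h/1: tup(h(S),plus(unit,1),q(U,m)) = tup(h(X1),plus(unit,1),q(q(plus(plus(1,m),q(1,plus(6,unit))),plus(plus(1,m),q(1,plus(6,unit)))),m)).
Decompose tup/3: h(S) = h(X1),  plus(unit,1) = plus(unit,1),  q(U,m) = q(q(plus(plus(1,m),q(1,plus(6,unit))),plus(plus(1,m),q(1,plus(6,unit)))),m).
Decompose h/1: S = X1.
Bind S := X1; substituting into the one remaining equation that mentions S gives: tup(1,plus(X1,zero),plus(6,6)) = tup(1,plus(zero,zero),plus(6,6)).
Delete trivial equation plus(unit,1) = plus(unit,1).
Decompose q/2: U = q(plus(plus(1,m),q(1,plus(6,unit))),plus(plus(1,m),q(1,plus(6,unit)))),  m = m.
Bind U := q(plus(plus(1,m),q(1,plus(6,unit))),plus(plus(1,m),q(1,plus(6,unit)))); no other remaining equation mentions U.
Delete trivial equation m = m.
Decompose tup/3: 1 = 1,  plus(X1,zero) = plus(zero,zero),  plus(6,6) = plus(6,6).
Delete trivial equation 1 = 1.
Decompose plus/2: X1 = zero,  zero = zero.
Bind X1 := zero; no other remaining equation mentions X1. Substituting into the earlier binding gives S := zero.
Delete trivial equation zero = zero.
Delete trivial equation plus(6,6) = plus(6,6).
MGU = { T -> plus(6,unit), Y2 -> zero, Y -> plus(m,zero), Y1 -> plus(plus(1,m),q(1,plus(6,unit))), S -> zero, U -> q(plus(plus(1,m),q(1,plus(6,unit))),plus(plus(1,m),q(1,plus(6,unit)))), X1 -> zero }, so Y1 -> plus(plus(1,m),q(1,plus(6,unit))).

plus(plus(1,m),q(1,plus(6,unit)))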